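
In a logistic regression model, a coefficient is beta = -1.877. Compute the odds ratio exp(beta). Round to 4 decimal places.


exp(-1.877) = 0.1530.
So the odds ratio is 0.1530.

0.1530


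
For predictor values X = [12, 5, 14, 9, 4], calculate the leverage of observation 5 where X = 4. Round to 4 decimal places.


Mean of X: xbar = 8.8000.
SXX = 74.8000.
For X = 4: h = 1/5 + (4 - 8.8000)^2/74.8000 = 0.5080.

0.5080


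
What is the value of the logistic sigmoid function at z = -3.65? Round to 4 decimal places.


Compute exp(3.6500) = 38.4747.
Sigmoid = 1 / (1 + 38.4747) = 1 / 39.4747 = 0.0253.

0.0253


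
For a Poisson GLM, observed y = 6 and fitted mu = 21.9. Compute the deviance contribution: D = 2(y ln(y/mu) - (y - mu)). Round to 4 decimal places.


First: ln(6/21.9) = -1.294727.
Then: 6 * -1.294727 = -7.768362.
y - mu = 6 - 21.9 = -15.9.
D = 2(-7.768362 - -15.9) = 16.263276, which rounds to 16.2633.

16.2633


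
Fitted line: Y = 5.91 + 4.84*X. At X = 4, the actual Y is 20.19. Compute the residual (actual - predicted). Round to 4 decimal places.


Fitted value at X = 4 is yhat = 5.91 + 4.84*4 = 25.2700.
Residual = 20.19 - 25.2700 = -5.0800.

-5.0800


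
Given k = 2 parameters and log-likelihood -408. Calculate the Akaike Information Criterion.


AIC = 2k - 2*loglik = 2(2) - 2(-408).
= 4 + 816 = 820.

820


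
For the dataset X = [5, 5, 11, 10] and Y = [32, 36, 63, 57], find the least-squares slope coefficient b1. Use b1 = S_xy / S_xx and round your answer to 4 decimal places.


Calculate xbar = 7.7500, ybar = 47.0000.
S_xx = 30.7500, S_xy = 146.0000.
Using b1 = S_xy / S_xx = 146.0000 / 30.7500, we get b1 = 4.7480.

4.7480


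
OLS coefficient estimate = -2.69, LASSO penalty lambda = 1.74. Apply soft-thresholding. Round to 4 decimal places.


Check: |-2.69| = 2.69 vs lambda = 1.74.
Since |beta| > lambda, coefficient = sign(beta)*(|beta| - lambda) = -0.9500.
Soft-thresholded coefficient = -0.9500.

-0.9500


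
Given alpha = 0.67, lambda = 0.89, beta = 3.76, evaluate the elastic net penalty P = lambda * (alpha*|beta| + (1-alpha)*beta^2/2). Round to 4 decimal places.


L1 component = 0.67 * |3.76| = 2.5192.
L2 component = 0.33 * 3.76^2 / 2 = 2.3327.
Penalty = 0.89 * (2.5192 + 2.3327) = 0.89 * 4.8519 = 4.3182.

4.3182


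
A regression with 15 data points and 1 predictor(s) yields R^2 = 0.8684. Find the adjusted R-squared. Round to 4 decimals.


Plug in: Adj R^2 = 1 - (1 - 0.8684) * 14/13.
= 1 - 0.1316 * 14/13
= 1 - 1.8424 / 13
= 1 - 0.1417 = 0.8583.

0.8583


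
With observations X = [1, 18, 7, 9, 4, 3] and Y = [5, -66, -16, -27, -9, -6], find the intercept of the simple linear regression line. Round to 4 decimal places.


The slope is b1 = -4.0806.
Sample means are xbar = 7.0000 and ybar = -19.8333.
Intercept: b0 = -19.8333 - (-4.0806)(7.0000) = 8.7312.

8.7312


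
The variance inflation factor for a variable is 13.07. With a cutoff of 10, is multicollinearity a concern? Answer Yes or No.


Check: VIF = 13.07 vs threshold = 10.
Since 13.07 >= 10, the answer is Yes.

Yes


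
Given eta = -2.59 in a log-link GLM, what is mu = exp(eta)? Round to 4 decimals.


mu = exp(eta) = exp(-2.59).
= 0.0750.

0.0750


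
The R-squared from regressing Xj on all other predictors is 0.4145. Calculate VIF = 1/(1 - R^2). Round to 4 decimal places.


VIF = 1 / (1 - 0.4145).
= 1 / 0.5855 = 1.7079.

1.7079


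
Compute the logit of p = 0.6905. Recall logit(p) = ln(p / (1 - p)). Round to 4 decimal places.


1 - p = 0.3095.
p/(1-p) = 2.2310.
logit = ln(2.2310) = 0.8025.

0.8025


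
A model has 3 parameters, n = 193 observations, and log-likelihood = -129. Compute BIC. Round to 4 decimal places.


Compute k*ln(n) = 3*ln(193) = 3*5.262690 = 15.788070.
Then -2*loglik = 258.
BIC = 15.788070 + 258 = 273.788070, which rounds to 273.7881.

273.7881


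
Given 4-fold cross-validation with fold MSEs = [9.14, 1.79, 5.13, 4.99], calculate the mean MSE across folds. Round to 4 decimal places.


Total MSE across folds = 21.0500.
CV-MSE = 21.0500/4 = 5.2625.

5.2625


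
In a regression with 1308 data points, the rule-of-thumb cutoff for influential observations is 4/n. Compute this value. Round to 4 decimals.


Cook's distance cutoff = 4/n = 4/1308.
= 0.0031.

0.0031


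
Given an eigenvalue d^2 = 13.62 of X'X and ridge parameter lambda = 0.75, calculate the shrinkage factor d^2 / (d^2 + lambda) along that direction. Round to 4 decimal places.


Denominator = d^2 + lambda = 13.62 + 0.75 = 14.3700.
Shrinkage = 13.62 / 14.3700 = 0.9478.

0.9478


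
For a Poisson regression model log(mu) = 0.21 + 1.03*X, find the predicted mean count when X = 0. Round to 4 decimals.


Compute eta = 0.21 + 1.03 * 0 = 0.2100.
Apply inverse link: mu = e^0.2100 = 1.2337.

1.2337


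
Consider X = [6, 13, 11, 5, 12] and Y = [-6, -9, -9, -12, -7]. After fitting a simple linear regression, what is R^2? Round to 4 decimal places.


Fit the OLS line: b0 = -10.0489, b1 = 0.1541.
SSres = 19.9361.
SStot = 21.2000.
R^2 = 1 - 19.9361/21.2000 = 0.0596.

0.0596


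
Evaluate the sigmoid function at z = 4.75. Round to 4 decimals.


First, exp(-4.7500) = 0.0087.
Then sigma(z) = 1/(1 + 0.0087) = 0.9914.

0.9914


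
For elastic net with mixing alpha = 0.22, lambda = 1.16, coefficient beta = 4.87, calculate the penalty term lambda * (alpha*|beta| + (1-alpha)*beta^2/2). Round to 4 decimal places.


alpha * |beta| = 0.22 * 4.87 = 1.0714.
(1-alpha) * beta^2/2 = 0.78 * 23.7169/2 = 9.2496.
Total = 1.16 * (1.0714 + 9.2496) = 11.9723.

11.9723


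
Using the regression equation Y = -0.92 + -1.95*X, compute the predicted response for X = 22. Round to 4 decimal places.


Substitute X = 22 into the equation:
Y = -0.92 + -1.95 * 22 = -0.92 + -42.9000 = -43.8200.

-43.8200


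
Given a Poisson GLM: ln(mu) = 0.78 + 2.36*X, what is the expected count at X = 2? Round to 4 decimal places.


Linear predictor: eta = 0.78 + (2.36)(2) = 5.5000.
Expected count: mu = exp(5.5000) = 244.6919.

244.6919


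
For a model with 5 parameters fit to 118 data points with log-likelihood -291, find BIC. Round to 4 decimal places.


k * ln(n) = 5 * ln(118) = 5 * 4.770685 = 23.853425.
-2 * loglik = -2 * (-291) = 582.
BIC = 23.853425 + 582 = 605.853425, which rounds to 605.8534.

605.8534


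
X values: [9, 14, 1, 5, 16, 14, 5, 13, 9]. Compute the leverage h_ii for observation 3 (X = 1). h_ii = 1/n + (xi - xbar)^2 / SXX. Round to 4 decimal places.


Mean of X: xbar = 9.5556.
SXX = 208.2222.
For X = 1: h = 1/9 + (1 - 9.5556)^2/208.2222 = 0.4626.

0.4626


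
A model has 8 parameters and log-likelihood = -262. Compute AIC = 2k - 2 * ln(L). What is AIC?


AIC = 2k - 2*loglik = 2(8) - 2(-262).
= 16 + 524 = 540.

540


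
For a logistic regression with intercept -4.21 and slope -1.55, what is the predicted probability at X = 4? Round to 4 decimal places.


z = -4.21 + -1.55 * 4 = -10.4100.
Sigmoid: P = 1 / (1 + exp(10.4100)) = 0.0000.

0.0000


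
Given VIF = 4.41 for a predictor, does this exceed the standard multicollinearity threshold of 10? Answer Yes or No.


Compare VIF = 4.41 to the threshold of 10.
4.41 < 10, so the answer is No.

No


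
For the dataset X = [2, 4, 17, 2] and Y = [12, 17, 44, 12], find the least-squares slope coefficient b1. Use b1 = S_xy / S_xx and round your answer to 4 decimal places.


First compute the means: xbar = 6.2500, ybar = 21.2500.
Then S_xx = sum((xi - xbar)^2) = 156.7500.
S_xy = sum((xi - xbar)(yi - ybar)) = 332.7500.
b1 = S_xy / S_xx = 332.7500 / 156.7500 = 2.1228.

2.1228


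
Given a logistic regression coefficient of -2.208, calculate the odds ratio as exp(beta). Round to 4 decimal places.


The odds ratio is computed as:
OR = e^(-2.208) = 0.1099.

0.1099


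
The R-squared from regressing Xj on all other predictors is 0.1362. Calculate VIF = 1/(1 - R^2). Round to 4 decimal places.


Denominator: 1 - 0.1362 = 0.8638.
VIF = 1 / 0.8638 = 1.1577.

1.1577


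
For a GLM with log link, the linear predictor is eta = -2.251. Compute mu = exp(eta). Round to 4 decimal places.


Apply the inverse link:
mu = e^-2.251 = 0.1053.

0.1053


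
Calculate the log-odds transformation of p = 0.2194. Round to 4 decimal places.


Compute the odds: 0.2194/0.7806 = 0.2811.
Take the natural log: ln(0.2811) = -1.2692.

-1.2692


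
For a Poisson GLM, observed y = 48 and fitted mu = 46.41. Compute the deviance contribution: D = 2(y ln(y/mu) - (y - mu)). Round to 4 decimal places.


Compute y*ln(y/mu) = 48*ln(48/46.41) = 48*0.033686 = 1.616928.
y - mu = 1.59.
D = 2*(1.616928 - (1.59)) = 0.053856, which rounds to 0.0539.

0.0539


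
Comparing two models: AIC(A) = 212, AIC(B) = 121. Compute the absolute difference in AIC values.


Compute |212 - 121| = 91.
Model B has the smaller AIC.

91


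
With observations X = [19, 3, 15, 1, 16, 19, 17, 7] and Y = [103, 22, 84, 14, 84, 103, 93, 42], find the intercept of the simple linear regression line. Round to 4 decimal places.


Compute b1 = 4.9747 from the OLS formula.
With xbar = 12.1250 and ybar = 68.1250, the intercept is:
b0 = 68.1250 - 4.9747 * 12.1250 = 7.8073.

7.8073


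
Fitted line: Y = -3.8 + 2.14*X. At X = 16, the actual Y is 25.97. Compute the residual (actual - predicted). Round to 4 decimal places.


Compute yhat = -3.8 + (2.14)(16) = 30.4400.
Residual = actual - predicted = 25.97 - 30.4400 = -4.4700.

-4.4700


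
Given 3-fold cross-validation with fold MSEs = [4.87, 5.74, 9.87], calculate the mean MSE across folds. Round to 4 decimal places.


Add all fold MSEs: 20.4800.
Divide by k = 3: 20.4800/3 = 6.8267.

6.8267


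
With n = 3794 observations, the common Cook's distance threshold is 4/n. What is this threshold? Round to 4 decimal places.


Using the rule of thumb:
Threshold = 4 / 3794 = 0.0011.

0.0011


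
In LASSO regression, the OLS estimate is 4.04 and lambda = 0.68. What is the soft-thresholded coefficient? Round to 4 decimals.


Check: |4.04| = 4.04 vs lambda = 0.68.
Since |beta| > lambda, coefficient = sign(beta)*(|beta| - lambda) = 3.3600.
Soft-thresholded coefficient = 3.3600.

3.3600


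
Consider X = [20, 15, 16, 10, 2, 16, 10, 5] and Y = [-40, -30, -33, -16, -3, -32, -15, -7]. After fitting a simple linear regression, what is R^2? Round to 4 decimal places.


The fitted line is Y = 3.7467 + -2.1912*X.
SSres = 24.4398, SStot = 1280.0000.
R^2 = 1 - SSres/SStot = 0.9809.

0.9809


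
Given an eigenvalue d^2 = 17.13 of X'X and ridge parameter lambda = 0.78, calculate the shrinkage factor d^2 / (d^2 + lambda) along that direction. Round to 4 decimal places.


Denominator = d^2 + lambda = 17.13 + 0.78 = 17.9100.
Shrinkage = 17.13 / 17.9100 = 0.9564.

0.9564


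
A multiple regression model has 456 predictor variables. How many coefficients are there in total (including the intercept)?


Each predictor gets one coefficient, plus one intercept.
Total parameters = 456 + 1 = 457.

457


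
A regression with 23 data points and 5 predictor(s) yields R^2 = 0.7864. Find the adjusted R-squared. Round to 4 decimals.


Adjusted R^2 = 1 - (1 - R^2) * (n-1)/(n-p-1).
(1 - R^2) = 0.2136.
(n-1)/(n-p-1) = 22/17.
(1 - R^2) * (n-1) = 0.2136 * 22 = 4.6992.
Divide by (n-p-1): 4.6992 / 17 = 0.2764.
Adj R^2 = 1 - 0.2764 = 0.7236.

0.7236


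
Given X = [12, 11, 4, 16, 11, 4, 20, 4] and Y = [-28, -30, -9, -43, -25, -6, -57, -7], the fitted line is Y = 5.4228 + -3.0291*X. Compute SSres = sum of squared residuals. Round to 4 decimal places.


Compute predicted values, then residuals = yi - yhat_i.
Residuals: [2.9264, -2.1027, -2.3064, 0.0428, 2.8973, 0.6936, -1.8408, -0.3064].
SSres = sum(residual^2) = 30.6643.

30.6643


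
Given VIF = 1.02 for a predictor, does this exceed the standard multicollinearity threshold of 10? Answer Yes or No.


Check: VIF = 1.02 vs threshold = 10.
Since 1.02 < 10, the answer is No.

No


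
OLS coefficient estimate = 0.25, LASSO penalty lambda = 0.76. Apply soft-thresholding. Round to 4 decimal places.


Absolute value: |0.25| = 0.25.
Compare to lambda = 0.76.
Since |beta| <= lambda, the coefficient is set to 0.

0.0000


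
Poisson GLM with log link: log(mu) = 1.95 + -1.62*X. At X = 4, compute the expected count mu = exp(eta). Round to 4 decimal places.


Compute eta = 1.95 + -1.62 * 4 = -4.5300.
Apply inverse link: mu = e^-4.5300 = 0.0108.

0.0108


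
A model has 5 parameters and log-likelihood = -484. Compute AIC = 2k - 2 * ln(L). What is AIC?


Compute:
2k = 2*5 = 10.
-2*loglik = -2*(-484) = 968.
AIC = 10 + 968 = 978.

978


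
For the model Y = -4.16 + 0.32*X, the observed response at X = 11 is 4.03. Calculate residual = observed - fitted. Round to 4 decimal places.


Fitted value at X = 11 is yhat = -4.16 + 0.32*11 = -0.6400.
Residual = 4.03 - -0.6400 = 4.6700.

4.6700


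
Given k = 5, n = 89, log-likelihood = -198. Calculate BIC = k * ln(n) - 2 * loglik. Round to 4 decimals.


k * ln(n) = 5 * ln(89) = 5 * 4.488636 = 22.443180.
-2 * loglik = -2 * (-198) = 396.
BIC = 22.443180 + 396 = 418.443180, which rounds to 418.4432.

418.4432


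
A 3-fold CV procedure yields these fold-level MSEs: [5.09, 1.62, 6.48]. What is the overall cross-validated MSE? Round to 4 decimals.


Total MSE across folds = 13.1900.
CV-MSE = 13.1900/3 = 4.3967.

4.3967


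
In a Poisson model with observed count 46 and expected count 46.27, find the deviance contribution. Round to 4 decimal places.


y/mu = 46/46.27 = 0.994165 (approx.), and ln(46/46.27) = -0.005852.
y * ln(y/mu) = 46 * -0.005852 = -0.269192.
y - mu = -0.27.
D = 2 * (-0.269192 - -0.27) = 0.001616, which rounds to 0.0016.

0.0016


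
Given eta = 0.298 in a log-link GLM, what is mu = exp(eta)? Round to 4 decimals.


mu = exp(eta) = exp(0.298).
= 1.3472.

1.3472


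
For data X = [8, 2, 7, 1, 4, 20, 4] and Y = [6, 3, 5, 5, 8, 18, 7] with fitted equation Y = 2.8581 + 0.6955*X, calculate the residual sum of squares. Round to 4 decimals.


Compute predicted values, then residuals = yi - yhat_i.
Residuals: [-2.4221, -1.2491, -2.7266, 1.4464, 2.3599, 1.2319, 1.3599].
SSres = sum(residual^2) = 25.8893.

25.8893


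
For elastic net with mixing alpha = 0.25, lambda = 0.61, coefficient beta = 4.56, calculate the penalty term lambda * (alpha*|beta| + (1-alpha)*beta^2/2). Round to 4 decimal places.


L1 component = 0.25 * |4.56| = 1.1400.
L2 component = 0.75 * 4.56^2 / 2 = 7.7976.
Penalty = 0.61 * (1.1400 + 7.7976) = 0.61 * 8.9376 = 5.4519.

5.4519


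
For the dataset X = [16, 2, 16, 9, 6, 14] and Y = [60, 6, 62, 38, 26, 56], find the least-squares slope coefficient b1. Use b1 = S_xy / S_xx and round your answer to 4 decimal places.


Calculate xbar = 10.5000, ybar = 41.3333.
S_xx = 167.5000, S_xy = 642.0000.
Using b1 = S_xy / S_xx = 642.0000 / 167.5000, we get b1 = 3.8328.

3.8328


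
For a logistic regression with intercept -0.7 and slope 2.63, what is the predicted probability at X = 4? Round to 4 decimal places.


Compute z = -0.7 + (2.63)(4) = 9.8200.
exp(-z) = 0.0001.
P = 1/(1 + 0.0001) = 0.9999.

0.9999


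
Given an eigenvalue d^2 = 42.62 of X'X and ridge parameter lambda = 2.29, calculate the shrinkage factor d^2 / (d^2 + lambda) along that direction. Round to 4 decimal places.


Compute the denominator: 42.62 + 2.29 = 44.9100.
Shrinkage factor = 42.62 / 44.9100 = 0.9490.

0.9490


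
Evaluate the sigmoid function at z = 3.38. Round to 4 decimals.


Compute exp(-3.3800) = 0.0340.
Sigmoid = 1 / (1 + 0.0340) = 1 / 1.0340 = 0.9671.

0.9671


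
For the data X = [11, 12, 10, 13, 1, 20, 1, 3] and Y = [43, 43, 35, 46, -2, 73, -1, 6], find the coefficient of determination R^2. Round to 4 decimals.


The fitted line is Y = -5.0087 + 3.9869*X.
SSres = 22.8210, SStot = 5027.8750.
R^2 = 1 - SSres/SStot = 0.9955.

0.9955


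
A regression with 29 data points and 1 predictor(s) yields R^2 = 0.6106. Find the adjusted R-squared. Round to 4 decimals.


Plug in: Adj R^2 = 1 - (1 - 0.6106) * 28/27.
= 1 - 0.3894 * 28/27
= 1 - 10.9032 / 27
= 1 - 0.4038 = 0.5962.

0.5962


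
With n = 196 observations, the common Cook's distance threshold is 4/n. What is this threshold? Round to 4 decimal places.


Cook's distance cutoff = 4/n = 4/196.
= 0.0204.

0.0204


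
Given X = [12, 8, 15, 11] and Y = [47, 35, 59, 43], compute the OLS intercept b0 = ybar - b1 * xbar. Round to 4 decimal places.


The slope is b1 = 3.4400.
Sample means are xbar = 11.5000 and ybar = 46.0000.
Intercept: b0 = 46.0000 - (3.4400)(11.5000) = 6.4400.

6.4400


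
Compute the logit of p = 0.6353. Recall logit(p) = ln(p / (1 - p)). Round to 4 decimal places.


1 - p = 0.3647.
p/(1-p) = 1.7420.
logit = ln(1.7420) = 0.5550.

0.5550


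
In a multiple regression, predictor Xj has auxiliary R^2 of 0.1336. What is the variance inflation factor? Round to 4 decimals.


Using VIF = 1/(1 - R^2_j):
1 - 0.1336 = 0.8664.
VIF = 1.1542.

1.1542


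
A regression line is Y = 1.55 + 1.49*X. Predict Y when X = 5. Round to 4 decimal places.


Substitute X = 5 into the equation:
Y = 1.55 + 1.49 * 5 = 1.55 + 7.4500 = 9.0000.

9.0000


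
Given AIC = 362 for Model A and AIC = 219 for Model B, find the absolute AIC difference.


Compute |362 - 219| = 143.
Model B has the smaller AIC.

143


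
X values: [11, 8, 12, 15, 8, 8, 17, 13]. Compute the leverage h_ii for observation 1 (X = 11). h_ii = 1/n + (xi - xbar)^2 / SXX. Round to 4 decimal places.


n = 8, xbar = 11.5000.
SXX = sum((xi - xbar)^2) = 82.0000.
h = 1/8 + (11 - 11.5000)^2 / 82.0000 = 0.1280.

0.1280


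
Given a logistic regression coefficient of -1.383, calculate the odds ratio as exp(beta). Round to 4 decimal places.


The odds ratio is computed as:
OR = e^(-1.383) = 0.2508.

0.2508


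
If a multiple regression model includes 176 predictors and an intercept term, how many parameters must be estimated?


Including the intercept, the model has 176 predictor coefficients + 1 intercept.
Total = 177.

177


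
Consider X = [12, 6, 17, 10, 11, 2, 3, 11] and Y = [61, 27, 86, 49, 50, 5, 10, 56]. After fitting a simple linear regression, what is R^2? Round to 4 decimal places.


The fitted line is Y = -5.8864 + 5.4318*X.
SSres = 23.1818, SStot = 5216.0000.
R^2 = 1 - SSres/SStot = 0.9956.

0.9956


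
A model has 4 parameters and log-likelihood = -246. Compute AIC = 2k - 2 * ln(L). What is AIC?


Compute:
2k = 2*4 = 8.
-2*loglik = -2*(-246) = 492.
AIC = 8 + 492 = 500.

500


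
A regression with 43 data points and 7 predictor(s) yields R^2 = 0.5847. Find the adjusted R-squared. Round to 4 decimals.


Plug in: Adj R^2 = 1 - (1 - 0.5847) * 42/35.
= 1 - 0.4153 * 42/35
= 1 - 17.4426 / 35
= 1 - 0.4984 = 0.5016.

0.5016


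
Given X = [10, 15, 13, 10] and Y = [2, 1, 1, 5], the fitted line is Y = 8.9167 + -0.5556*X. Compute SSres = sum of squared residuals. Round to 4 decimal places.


For each point, residual = actual - predicted.
Residuals: [-1.3607, 0.4173, -0.6939, 1.6393].
Sum of squared residuals = 5.1944.

5.1944


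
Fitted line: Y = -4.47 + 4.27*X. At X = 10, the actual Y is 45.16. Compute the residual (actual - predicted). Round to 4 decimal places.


Fitted value at X = 10 is yhat = -4.47 + 4.27*10 = 38.2300.
Residual = 45.16 - 38.2300 = 6.9300.

6.9300


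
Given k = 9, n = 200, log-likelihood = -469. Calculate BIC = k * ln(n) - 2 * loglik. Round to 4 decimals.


k * ln(n) = 9 * ln(200) = 9 * 5.298317 = 47.684853.
-2 * loglik = -2 * (-469) = 938.
BIC = 47.684853 + 938 = 985.684853, which rounds to 985.6849.

985.6849


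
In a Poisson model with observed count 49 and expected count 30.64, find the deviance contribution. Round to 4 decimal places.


y/mu = 49/30.64 = 1.599217 (approx.), and ln(49/30.64) = 0.469514.
y * ln(y/mu) = 49 * 0.469514 = 23.006186.
y - mu = 18.36.
D = 2 * (23.006186 - 18.36) = 9.292372, which rounds to 9.2924.

9.2924


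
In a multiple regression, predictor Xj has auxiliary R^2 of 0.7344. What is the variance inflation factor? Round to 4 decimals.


Using VIF = 1/(1 - R^2_j):
1 - 0.7344 = 0.2656.
VIF = 3.7651.

3.7651


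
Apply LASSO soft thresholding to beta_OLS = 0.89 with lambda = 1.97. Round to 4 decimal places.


|beta_OLS| = 0.89.
lambda = 1.97.
Since |beta| <= lambda, the coefficient is set to 0.
Result = 0.0000.

0.0000


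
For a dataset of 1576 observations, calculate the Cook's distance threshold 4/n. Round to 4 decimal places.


Cook's distance cutoff = 4/n = 4/1576.
= 0.0025.

0.0025


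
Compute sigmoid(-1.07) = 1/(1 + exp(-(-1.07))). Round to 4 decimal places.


First, exp(1.0700) = 2.9154.
Then sigma(z) = 1/(1 + 2.9154) = 0.2554.

0.2554


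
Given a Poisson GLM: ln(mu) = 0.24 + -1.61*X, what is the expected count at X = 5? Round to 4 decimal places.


Compute eta = 0.24 + -1.61 * 5 = -7.8100.
Apply inverse link: mu = e^-7.8100 = 0.0004.

0.0004


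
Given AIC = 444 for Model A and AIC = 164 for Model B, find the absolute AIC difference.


|AIC_A - AIC_B| = |444 - 164| = 280.
Model B is preferred (lower AIC).

280


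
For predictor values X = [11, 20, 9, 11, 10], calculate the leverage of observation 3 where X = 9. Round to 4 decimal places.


Compute xbar = 12.2000 with n = 5 observations.
SXX = 78.8000.
Leverage = 1/5 + (9 - 12.2000)^2/78.8000 = 0.3299.

0.3299


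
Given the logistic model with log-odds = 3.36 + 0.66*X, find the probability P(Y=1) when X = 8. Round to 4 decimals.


z = 3.36 + 0.66 * 8 = 8.6400.
Sigmoid: P = 1 / (1 + exp(-8.6400)) = 0.9998.

0.9998


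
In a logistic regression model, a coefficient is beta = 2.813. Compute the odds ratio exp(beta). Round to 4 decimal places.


Odds ratio = exp(beta) = exp(2.813).
= 16.6598.

16.6598


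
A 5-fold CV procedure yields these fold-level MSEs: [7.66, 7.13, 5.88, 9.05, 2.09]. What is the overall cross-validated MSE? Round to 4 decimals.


Sum of fold MSEs = 31.8100.
Average = 31.8100 / 5 = 6.3620.

6.3620


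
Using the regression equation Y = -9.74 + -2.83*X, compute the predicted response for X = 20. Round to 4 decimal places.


Predicted value:
Y = -9.74 + (-2.83)(20) = -9.74 + -56.6000 = -66.3400.

-66.3400


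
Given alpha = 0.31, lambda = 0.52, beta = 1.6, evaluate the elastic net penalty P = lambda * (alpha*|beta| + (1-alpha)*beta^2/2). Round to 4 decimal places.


alpha * |beta| = 0.31 * 1.6 = 0.4960.
(1-alpha) * beta^2/2 = 0.69 * 2.5600/2 = 0.8832.
Total = 0.52 * (0.4960 + 0.8832) = 0.7172.

0.7172


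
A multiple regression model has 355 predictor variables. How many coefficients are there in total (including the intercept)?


Total coefficients = number of predictors + 1 (for the intercept).
= 355 + 1 = 356.

356


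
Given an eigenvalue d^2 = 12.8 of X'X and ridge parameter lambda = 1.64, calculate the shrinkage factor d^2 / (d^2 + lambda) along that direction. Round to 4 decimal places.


Compute the denominator: 12.8 + 1.64 = 14.4400.
Shrinkage factor = 12.8 / 14.4400 = 0.8864.

0.8864


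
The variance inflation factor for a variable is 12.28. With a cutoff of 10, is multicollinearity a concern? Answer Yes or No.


Compare VIF = 12.28 to the threshold of 10.
12.28 >= 10, so the answer is Yes.

Yes


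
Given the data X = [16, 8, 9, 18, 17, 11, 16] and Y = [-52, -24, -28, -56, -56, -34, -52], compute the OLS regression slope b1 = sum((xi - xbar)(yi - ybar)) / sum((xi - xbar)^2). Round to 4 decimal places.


The sample means are xbar = 13.5714 and ybar = -43.1429.
Compute S_xx = 101.7143 and S_xy = -343.4286.
Slope b1 = S_xy / S_xx = -343.4286 / 101.7143 = -3.3764.

-3.3764


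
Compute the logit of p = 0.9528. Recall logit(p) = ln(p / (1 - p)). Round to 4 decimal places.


The odds are p/(1-p) = 0.9528 / 0.0472 = 20.1864.
logit(p) = ln(20.1864) = 3.0050.

3.0050


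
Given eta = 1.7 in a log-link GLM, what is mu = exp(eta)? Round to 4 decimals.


Apply the inverse link:
mu = e^1.7 = 5.4739.

5.4739


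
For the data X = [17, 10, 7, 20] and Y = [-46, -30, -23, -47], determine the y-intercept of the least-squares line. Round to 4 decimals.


First find the slope: b1 = -1.9450.
Means: xbar = 13.5000, ybar = -36.5000.
b0 = ybar - b1 * xbar = -36.5000 - -1.9450 * 13.5000 = -10.2431.

-10.2431


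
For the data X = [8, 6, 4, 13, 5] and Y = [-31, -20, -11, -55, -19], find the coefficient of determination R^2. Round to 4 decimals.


The fitted line is Y = 7.2126 + -4.7795*X.
SSres = 8.3307, SStot = 1168.8000.
R^2 = 1 - SSres/SStot = 0.9929.

0.9929


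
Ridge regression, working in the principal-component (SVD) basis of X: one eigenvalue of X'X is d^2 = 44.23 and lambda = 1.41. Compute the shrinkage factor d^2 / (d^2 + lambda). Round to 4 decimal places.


d^2 + lambda = 44.23 + 1.41 = 45.6400.
Shrinkage factor = 44.23/45.6400 = 0.9691.

0.9691


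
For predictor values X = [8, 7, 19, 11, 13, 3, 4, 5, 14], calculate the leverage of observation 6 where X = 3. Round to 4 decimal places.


Compute xbar = 9.3333 with n = 9 observations.
SXX = 226.0000.
Leverage = 1/9 + (3 - 9.3333)^2/226.0000 = 0.2886.

0.2886


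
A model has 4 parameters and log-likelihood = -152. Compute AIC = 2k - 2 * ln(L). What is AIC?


AIC = 2*4 - 2*(-152).
= 8 + 304 = 312.

312


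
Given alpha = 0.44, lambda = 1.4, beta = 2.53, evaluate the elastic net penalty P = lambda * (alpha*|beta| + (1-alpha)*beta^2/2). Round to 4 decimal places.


Compute:
L1 = 0.44 * 2.53 = 1.1132.
L2 = 0.56 * 2.53^2 / 2 = 1.7923.
Penalty = 1.4 * (1.1132 + 1.7923) = 4.0676.

4.0676


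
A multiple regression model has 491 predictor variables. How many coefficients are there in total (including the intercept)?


Total coefficients = number of predictors + 1 (for the intercept).
= 491 + 1 = 492.

492


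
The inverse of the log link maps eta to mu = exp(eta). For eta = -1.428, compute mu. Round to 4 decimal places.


Apply the inverse link:
mu = e^-1.428 = 0.2398.

0.2398


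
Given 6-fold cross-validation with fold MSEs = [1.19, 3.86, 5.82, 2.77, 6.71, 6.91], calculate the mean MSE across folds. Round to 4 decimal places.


Total MSE across folds = 27.2600.
CV-MSE = 27.2600/6 = 4.5433.

4.5433


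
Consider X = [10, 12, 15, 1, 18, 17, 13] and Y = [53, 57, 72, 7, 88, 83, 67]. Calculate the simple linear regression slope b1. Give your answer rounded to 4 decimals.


The sample means are xbar = 12.2857 and ybar = 61.0000.
Compute S_xx = 195.4286 and S_xy = 921.0000.
Slope b1 = S_xy / S_xx = 921.0000 / 195.4286 = 4.7127.

4.7127


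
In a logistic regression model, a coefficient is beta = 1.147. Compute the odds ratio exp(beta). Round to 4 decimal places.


Odds ratio = exp(beta) = exp(1.147).
= 3.1487.

3.1487


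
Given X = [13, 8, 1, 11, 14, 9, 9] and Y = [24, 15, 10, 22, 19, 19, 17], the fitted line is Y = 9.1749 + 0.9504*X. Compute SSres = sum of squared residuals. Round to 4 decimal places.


Compute predicted values, then residuals = yi - yhat_i.
Residuals: [2.4699, -1.7781, -0.1253, 2.3707, -3.4805, 1.2715, -0.7285].
SSres = sum(residual^2) = 29.1593.

29.1593


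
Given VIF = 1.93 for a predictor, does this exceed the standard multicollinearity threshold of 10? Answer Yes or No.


Compare VIF = 1.93 to the threshold of 10.
1.93 < 10, so the answer is No.

No


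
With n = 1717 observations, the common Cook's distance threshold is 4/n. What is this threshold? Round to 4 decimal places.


Using the rule of thumb:
Threshold = 4 / 1717 = 0.0023.

0.0023


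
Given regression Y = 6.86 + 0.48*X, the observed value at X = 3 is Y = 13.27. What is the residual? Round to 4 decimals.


Fitted value at X = 3 is yhat = 6.86 + 0.48*3 = 8.3000.
Residual = 13.27 - 8.3000 = 4.9700.

4.9700


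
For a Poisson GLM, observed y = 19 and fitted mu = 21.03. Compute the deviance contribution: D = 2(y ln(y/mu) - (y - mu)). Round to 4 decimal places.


y/mu = 19/21.03 = 0.903471 (approx.), and ln(19/21.03) = -0.101511.
y * ln(y/mu) = 19 * -0.101511 = -1.928709.
y - mu = -2.03.
D = 2 * (-1.928709 - -2.03) = 0.202582, which rounds to 0.2026.

0.2026


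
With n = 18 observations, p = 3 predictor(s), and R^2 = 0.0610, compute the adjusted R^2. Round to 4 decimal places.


Plug in: Adj R^2 = 1 - (1 - 0.0610) * 17/14.
= 1 - 0.9390 * 17/14
= 1 - 15.9630 / 14
= 1 - 1.1402 = -0.1402.

-0.1402


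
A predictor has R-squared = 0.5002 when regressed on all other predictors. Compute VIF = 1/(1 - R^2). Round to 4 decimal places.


Using VIF = 1/(1 - R^2_j):
1 - 0.5002 = 0.4998.
VIF = 2.0008.

2.0008


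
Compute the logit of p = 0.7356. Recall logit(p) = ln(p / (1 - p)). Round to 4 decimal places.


Compute the odds: 0.7356/0.2644 = 2.7821.
Take the natural log: ln(2.7821) = 1.0232.

1.0232


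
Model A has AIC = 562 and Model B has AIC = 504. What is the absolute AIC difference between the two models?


|AIC_A - AIC_B| = |562 - 504| = 58.
Model B is preferred (lower AIC).

58


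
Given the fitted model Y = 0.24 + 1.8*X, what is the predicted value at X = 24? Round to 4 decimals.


Substitute X = 24 into the equation:
Y = 0.24 + 1.8 * 24 = 0.24 + 43.2000 = 43.4400.

43.4400


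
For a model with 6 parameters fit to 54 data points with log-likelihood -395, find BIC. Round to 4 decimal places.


ln(54) = 3.988984.
k * ln(n) = 6 * 3.988984 = 23.933904.
-2L = 790.
BIC = 23.933904 + 790 = 813.933904, which rounds to 813.9339.

813.9339


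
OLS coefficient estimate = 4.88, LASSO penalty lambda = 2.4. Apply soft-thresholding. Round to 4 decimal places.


|beta_OLS| = 4.88.
lambda = 2.4.
Since |beta| > lambda, coefficient = sign(beta)*(|beta| - lambda) = 2.4800.
Result = 2.4800.

2.4800


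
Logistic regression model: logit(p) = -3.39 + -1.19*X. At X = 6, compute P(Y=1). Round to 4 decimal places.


Compute z = -3.39 + (-1.19)(6) = -10.5300.
exp(-z) = 37421.4744.
P = 1/(1 + 37421.4744) = 0.0000.

0.0000


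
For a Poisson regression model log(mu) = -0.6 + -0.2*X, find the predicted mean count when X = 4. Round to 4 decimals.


eta = -0.6 + -0.2 * 4 = -1.4000.
mu = exp(-1.4000) = 0.2466.

0.2466


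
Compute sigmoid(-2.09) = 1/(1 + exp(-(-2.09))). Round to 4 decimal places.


Compute exp(2.0900) = 8.0849.
Sigmoid = 1 / (1 + 8.0849) = 1 / 9.0849 = 0.1101.

0.1101


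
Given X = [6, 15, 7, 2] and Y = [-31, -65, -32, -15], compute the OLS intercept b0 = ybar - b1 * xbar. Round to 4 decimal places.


First find the slope: b1 = -3.8483.
Means: xbar = 7.5000, ybar = -35.7500.
b0 = ybar - b1 * xbar = -35.7500 - -3.8483 * 7.5000 = -6.8876.

-6.8876


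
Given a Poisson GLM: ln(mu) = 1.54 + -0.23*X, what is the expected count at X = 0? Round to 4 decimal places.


Compute eta = 1.54 + -0.23 * 0 = 1.5400.
Apply inverse link: mu = e^1.5400 = 4.6646.

4.6646


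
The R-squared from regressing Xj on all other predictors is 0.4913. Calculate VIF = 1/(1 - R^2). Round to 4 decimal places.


Using VIF = 1/(1 - R^2_j):
1 - 0.4913 = 0.5087.
VIF = 1.9658.

1.9658


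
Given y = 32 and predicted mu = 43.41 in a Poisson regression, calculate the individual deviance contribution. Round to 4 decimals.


Compute y*ln(y/mu) = 32*ln(32/43.41) = 32*-0.304954 = -9.758528.
y - mu = -11.41.
D = 2*(-9.758528 - (-11.41)) = 3.302944, which rounds to 3.3029.

3.3029


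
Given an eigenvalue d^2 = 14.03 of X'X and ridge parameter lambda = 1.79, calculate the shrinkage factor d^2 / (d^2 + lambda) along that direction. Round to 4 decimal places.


d^2 + lambda = 14.03 + 1.79 = 15.8200.
Shrinkage factor = 14.03/15.8200 = 0.8869.

0.8869


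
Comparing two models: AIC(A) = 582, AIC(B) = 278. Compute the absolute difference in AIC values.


Absolute difference = |582 - 278| = 304.
The model with lower AIC (B) is preferred.

304


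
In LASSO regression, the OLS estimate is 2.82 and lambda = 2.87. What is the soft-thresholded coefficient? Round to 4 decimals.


Check: |2.82| = 2.82 vs lambda = 2.87.
Since |beta| <= lambda, the coefficient is set to 0.
Soft-thresholded coefficient = 0.0000.

0.0000


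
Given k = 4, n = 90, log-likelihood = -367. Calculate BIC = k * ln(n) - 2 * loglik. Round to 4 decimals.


Compute k*ln(n) = 4*ln(90) = 4*4.499810 = 17.999240.
Then -2*loglik = 734.
BIC = 17.999240 + 734 = 751.999240, which rounds to 751.9992.

751.9992


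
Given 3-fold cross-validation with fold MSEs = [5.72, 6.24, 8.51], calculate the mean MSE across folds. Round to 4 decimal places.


Sum of fold MSEs = 20.4700.
Average = 20.4700 / 3 = 6.8233.

6.8233


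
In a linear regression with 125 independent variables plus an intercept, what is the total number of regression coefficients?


Total coefficients = number of predictors + 1 (for the intercept).
= 125 + 1 = 126.

126


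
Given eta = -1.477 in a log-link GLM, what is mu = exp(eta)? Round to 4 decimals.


Apply the inverse link:
mu = e^-1.477 = 0.2283.

0.2283


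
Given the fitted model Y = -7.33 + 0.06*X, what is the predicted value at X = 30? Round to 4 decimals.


Predicted value:
Y = -7.33 + (0.06)(30) = -7.33 + 1.8000 = -5.5300.

-5.5300


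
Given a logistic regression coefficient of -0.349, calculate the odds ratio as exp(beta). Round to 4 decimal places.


Odds ratio = exp(beta) = exp(-0.349).
= 0.7054.

0.7054


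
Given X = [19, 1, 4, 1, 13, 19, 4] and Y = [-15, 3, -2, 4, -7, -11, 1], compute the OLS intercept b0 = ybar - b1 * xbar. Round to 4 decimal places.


Compute b1 = -0.8813 from the OLS formula.
With xbar = 8.7143 and ybar = -3.8571, the intercept is:
b0 = -3.8571 - -0.8813 * 8.7143 = 3.8224.

3.8224


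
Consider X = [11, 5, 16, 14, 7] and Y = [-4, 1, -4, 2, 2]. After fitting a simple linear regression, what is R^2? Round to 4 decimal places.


The fitted line is Y = 3.0329 + -0.3427*X.
SSres = 29.1925, SStot = 39.2000.
R^2 = 1 - SSres/SStot = 0.2553.

0.2553


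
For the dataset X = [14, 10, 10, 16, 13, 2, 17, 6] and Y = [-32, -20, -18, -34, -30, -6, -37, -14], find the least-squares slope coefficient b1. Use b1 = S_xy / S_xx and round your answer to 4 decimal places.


Calculate xbar = 11.0000, ybar = -23.8750.
S_xx = 182.0000, S_xy = -386.0000.
Using b1 = S_xy / S_xx = -386.0000 / 182.0000, we get b1 = -2.1209.

-2.1209


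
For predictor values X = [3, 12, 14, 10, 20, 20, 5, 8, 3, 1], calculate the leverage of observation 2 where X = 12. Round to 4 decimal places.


Mean of X: xbar = 9.6000.
SXX = 426.4000.
For X = 12: h = 1/10 + (12 - 9.6000)^2/426.4000 = 0.1135.

0.1135


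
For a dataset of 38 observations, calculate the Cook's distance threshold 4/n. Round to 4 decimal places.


The threshold is 4/n.
4/38 = 0.1053.

0.1053


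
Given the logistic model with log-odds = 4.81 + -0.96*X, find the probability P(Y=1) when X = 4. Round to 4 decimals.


Compute z = 4.81 + (-0.96)(4) = 0.9700.
exp(-z) = 0.3791.
P = 1/(1 + 0.3791) = 0.7251.

0.7251


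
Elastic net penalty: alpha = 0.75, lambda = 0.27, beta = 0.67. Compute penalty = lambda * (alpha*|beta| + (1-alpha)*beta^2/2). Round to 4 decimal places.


Compute:
L1 = 0.75 * 0.67 = 0.5025.
L2 = 0.25 * 0.67^2 / 2 = 0.0561.
Penalty = 0.27 * (0.5025 + 0.0561) = 0.1508.

0.1508


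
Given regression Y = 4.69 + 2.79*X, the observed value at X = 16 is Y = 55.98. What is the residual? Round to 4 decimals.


Fitted value at X = 16 is yhat = 4.69 + 2.79*16 = 49.3300.
Residual = 55.98 - 49.3300 = 6.6500.

6.6500


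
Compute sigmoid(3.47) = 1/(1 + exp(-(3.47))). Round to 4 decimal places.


Compute exp(-3.4700) = 0.0311.
Sigmoid = 1 / (1 + 0.0311) = 1 / 1.0311 = 0.9698.

0.9698


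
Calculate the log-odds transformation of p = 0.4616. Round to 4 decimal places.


1 - p = 0.5384.
p/(1-p) = 0.8574.
logit = ln(0.8574) = -0.1539.

-0.1539


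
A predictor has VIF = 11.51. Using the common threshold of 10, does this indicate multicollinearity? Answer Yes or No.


The threshold is 10.
VIF = 11.51 is >= 10.
Multicollinearity indication: Yes.

Yes


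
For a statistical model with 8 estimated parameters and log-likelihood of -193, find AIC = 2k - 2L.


AIC = 2*8 - 2*(-193).
= 16 + 386 = 402.

402


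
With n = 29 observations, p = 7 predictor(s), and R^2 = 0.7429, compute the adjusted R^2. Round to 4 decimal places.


Plug in: Adj R^2 = 1 - (1 - 0.7429) * 28/21.
= 1 - 0.2571 * 28/21
= 1 - 7.1988 / 21
= 1 - 0.3428 = 0.6572.

0.6572


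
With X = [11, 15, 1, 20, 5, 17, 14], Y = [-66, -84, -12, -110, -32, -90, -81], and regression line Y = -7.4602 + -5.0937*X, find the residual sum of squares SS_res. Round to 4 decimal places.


Predicted values from Y = -7.4602 + -5.0937*X.
Residuals: [-2.5091, -0.1343, 0.5539, -0.6658, 0.9287, 4.0531, -2.2280].
SSres = 29.3178.

29.3178


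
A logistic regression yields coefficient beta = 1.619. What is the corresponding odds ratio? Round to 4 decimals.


The odds ratio is computed as:
OR = e^(1.619) = 5.0480.

5.0480


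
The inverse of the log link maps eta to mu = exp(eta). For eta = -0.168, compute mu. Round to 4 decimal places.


mu = exp(eta) = exp(-0.168).
= 0.8454.

0.8454


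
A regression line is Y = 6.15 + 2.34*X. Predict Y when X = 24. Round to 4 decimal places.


Predicted value:
Y = 6.15 + (2.34)(24) = 6.15 + 56.1600 = 62.3100.

62.3100


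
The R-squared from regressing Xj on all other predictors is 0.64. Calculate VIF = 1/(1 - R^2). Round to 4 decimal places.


Denominator: 1 - 0.64 = 0.36.
VIF = 1 / 0.36 = 2.7778.

2.7778


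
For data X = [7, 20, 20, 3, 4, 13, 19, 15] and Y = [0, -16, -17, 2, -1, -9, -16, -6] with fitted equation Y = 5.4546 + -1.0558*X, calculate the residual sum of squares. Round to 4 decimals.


Predicted values from Y = 5.4546 + -1.0558*X.
Residuals: [1.9360, -0.3386, -1.3386, -0.2872, -2.2314, -0.7292, -1.3944, 4.3824].
SSres = 32.3977.

32.3977


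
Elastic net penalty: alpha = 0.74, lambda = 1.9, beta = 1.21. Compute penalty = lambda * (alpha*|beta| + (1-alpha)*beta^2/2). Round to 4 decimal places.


L1 component = 0.74 * |1.21| = 0.8954.
L2 component = 0.26 * 1.21^2 / 2 = 0.1903.
Penalty = 1.9 * (0.8954 + 0.1903) = 1.9 * 1.0857 = 2.0629.

2.0629


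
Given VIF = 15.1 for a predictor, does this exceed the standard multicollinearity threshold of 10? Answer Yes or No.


Check: VIF = 15.1 vs threshold = 10.
Since 15.1 >= 10, the answer is Yes.

Yes


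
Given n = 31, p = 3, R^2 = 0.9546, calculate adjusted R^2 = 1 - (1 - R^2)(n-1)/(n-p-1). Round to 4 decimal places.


Using the formula:
(1 - 0.9546) = 0.0454.
Multiply by 30/27: 0.0454 * 30 = 1.3620, then 1.3620 / 27 = 0.0504.
Adj R^2 = 1 - 0.0504 = 0.9496.

0.9496


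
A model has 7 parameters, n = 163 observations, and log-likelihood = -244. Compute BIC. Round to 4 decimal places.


ln(163) = 5.093750.
k * ln(n) = 7 * 5.093750 = 35.656250.
-2L = 488.
BIC = 35.656250 + 488 = 523.656250, which rounds to 523.6563.

523.6563


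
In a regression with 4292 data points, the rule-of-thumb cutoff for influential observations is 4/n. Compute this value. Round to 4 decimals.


Using the rule of thumb:
Threshold = 4 / 4292 = 0.0009.

0.0009


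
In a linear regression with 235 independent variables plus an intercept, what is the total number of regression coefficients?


Including the intercept, the model has 235 predictor coefficients + 1 intercept.
Total = 236.

236


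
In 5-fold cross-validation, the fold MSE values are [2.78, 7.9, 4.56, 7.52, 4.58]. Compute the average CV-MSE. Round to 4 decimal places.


Total MSE across folds = 27.3400.
CV-MSE = 27.3400/5 = 5.4680.

5.4680


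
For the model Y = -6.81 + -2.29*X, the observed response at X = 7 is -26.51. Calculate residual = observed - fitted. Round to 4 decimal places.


Compute yhat = -6.81 + (-2.29)(7) = -22.8400.
Residual = actual - predicted = -26.51 - -22.8400 = -3.6700.

-3.6700
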